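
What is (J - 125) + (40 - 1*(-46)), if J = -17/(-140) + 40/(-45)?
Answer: -50107/1260 ≈ -39.767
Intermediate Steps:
J = -967/1260 (J = -17*(-1/140) + 40*(-1/45) = 17/140 - 8/9 = -967/1260 ≈ -0.76746)
(J - 125) + (40 - 1*(-46)) = (-967/1260 - 125) + (40 - 1*(-46)) = -158467/1260 + (40 + 46) = -158467/1260 + 86 = -50107/1260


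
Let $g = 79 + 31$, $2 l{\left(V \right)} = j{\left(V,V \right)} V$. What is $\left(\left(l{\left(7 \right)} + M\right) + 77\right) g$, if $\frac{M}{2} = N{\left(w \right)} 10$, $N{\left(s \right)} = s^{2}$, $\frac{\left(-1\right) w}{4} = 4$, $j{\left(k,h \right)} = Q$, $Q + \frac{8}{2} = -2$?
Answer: $569360$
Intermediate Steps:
$Q = -6$ ($Q = -4 - 2 = -6$)
$j{\left(k,h \right)} = -6$
$l{\left(V \right)} = - 3 V$ ($l{\left(V \right)} = \frac{\left(-6\right) V}{2} = - 3 V$)
$w = -16$ ($w = \left(-4\right) 4 = -16$)
$g = 110$
$M = 5120$ ($M = 2 \left(-16\right)^{2} \cdot 10 = 2 \cdot 256 \cdot 10 = 2 \cdot 2560 = 5120$)
$\left(\left(l{\left(7 \right)} + M\right) + 77\right) g = \left(\left(\left(-3\right) 7 + 5120\right) + 77\right) 110 = \left(\left(-21 + 5120\right) + 77\right) 110 = \left(5099 + 77\right) 110 = 5176 \cdot 110 = 569360$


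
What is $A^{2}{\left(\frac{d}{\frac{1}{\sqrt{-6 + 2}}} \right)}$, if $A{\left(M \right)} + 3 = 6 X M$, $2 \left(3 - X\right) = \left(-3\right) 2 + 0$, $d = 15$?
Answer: $-1166391 - 6480 i \approx -1.1664 \cdot 10^{6} - 6480.0 i$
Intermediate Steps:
$X = 6$ ($X = 3 - \frac{\left(-3\right) 2 + 0}{2} = 3 - \frac{-6 + 0}{2} = 3 - -3 = 3 + 3 = 6$)
$A{\left(M \right)} = -3 + 36 M$ ($A{\left(M \right)} = -3 + 6 \cdot 6 M = -3 + 36 M$)
$A^{2}{\left(\frac{d}{\frac{1}{\sqrt{-6 + 2}}} \right)} = \left(-3 + 36 \frac{15}{\frac{1}{\sqrt{-6 + 2}}}\right)^{2} = \left(-3 + 36 \frac{15}{\frac{1}{\sqrt{-4}}}\right)^{2} = \left(-3 + 36 \frac{15}{\frac{1}{2 i}}\right)^{2} = \left(-3 + 36 \frac{15}{\left(- \frac{1}{2}\right) i}\right)^{2} = \left(-3 + 36 \cdot 15 \cdot 2 i\right)^{2} = \left(-3 + 36 \cdot 30 i\right)^{2} = \left(-3 + 1080 i\right)^{2}$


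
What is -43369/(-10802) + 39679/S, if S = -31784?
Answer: 474913869/171665384 ≈ 2.7665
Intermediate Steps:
-43369/(-10802) + 39679/S = -43369/(-10802) + 39679/(-31784) = -43369*(-1/10802) + 39679*(-1/31784) = 43369/10802 - 39679/31784 = 474913869/171665384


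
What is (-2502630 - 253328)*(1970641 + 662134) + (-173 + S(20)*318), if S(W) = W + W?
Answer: -7255817310903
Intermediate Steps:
S(W) = 2*W
(-2502630 - 253328)*(1970641 + 662134) + (-173 + S(20)*318) = (-2502630 - 253328)*(1970641 + 662134) + (-173 + (2*20)*318) = -2755958*2632775 + (-173 + 40*318) = -7255817323450 + (-173 + 12720) = -7255817323450 + 12547 = -7255817310903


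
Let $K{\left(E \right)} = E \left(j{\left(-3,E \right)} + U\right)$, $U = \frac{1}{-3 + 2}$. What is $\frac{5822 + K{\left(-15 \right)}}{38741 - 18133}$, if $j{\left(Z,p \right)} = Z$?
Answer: $\frac{2941}{10304} \approx 0.28542$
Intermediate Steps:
$U = -1$ ($U = \frac{1}{-1} = -1$)
$K{\left(E \right)} = - 4 E$ ($K{\left(E \right)} = E \left(-3 - 1\right) = E \left(-4\right) = - 4 E$)
$\frac{5822 + K{\left(-15 \right)}}{38741 - 18133} = \frac{5822 - -60}{38741 - 18133} = \frac{5822 + 60}{38741 - 18133} = \frac{5882}{20608} = 5882 \cdot \frac{1}{20608} = \frac{2941}{10304}$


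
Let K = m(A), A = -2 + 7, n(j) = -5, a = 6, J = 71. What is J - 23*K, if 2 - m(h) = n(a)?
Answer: -90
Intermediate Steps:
A = 5
m(h) = 7 (m(h) = 2 - 1*(-5) = 2 + 5 = 7)
K = 7
J - 23*K = 71 - 23*7 = 71 - 161 = -90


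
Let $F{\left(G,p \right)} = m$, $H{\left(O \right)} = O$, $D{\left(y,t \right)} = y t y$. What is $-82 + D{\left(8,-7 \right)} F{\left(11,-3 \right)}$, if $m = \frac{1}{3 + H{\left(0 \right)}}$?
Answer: $- \frac{694}{3} \approx -231.33$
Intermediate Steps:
$D{\left(y,t \right)} = t y^{2}$ ($D{\left(y,t \right)} = t y y = t y^{2}$)
$m = \frac{1}{3}$ ($m = \frac{1}{3 + 0} = \frac{1}{3} \approx 0.33333$)
$F{\left(G,p \right)} = \frac{1}{3}$
$-82 + D{\left(8,-7 \right)} F{\left(11,-3 \right)} = -82 + - 7 \cdot 8^{2} \cdot \frac{1}{3} = -82 + \left(-7\right) 64 \cdot \frac{1}{3} = -82 - \frac{448}{3} = - \frac{694}{3}$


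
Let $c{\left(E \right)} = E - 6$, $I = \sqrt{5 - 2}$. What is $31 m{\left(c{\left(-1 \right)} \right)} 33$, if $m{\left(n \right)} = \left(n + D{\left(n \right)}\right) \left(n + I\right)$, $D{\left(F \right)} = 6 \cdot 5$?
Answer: $-164703 + 23529 \sqrt{3} \approx -1.2395 \cdot 10^{5}$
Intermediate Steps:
$D{\left(F \right)} = 30$
$I = \sqrt{3} \approx 1.732$
$c{\left(E \right)} = -6 + E$ ($c{\left(E \right)} = E - 6 = -6 + E$)
$m{\left(n \right)} = \left(30 + n\right) \left(n + \sqrt{3}\right)$ ($m{\left(n \right)} = \left(n + 30\right) \left(n + \sqrt{3}\right) = \left(30 + n\right) \left(n + \sqrt{3}\right)$)
$31 m{\left(c{\left(-1 \right)} \right)} 33 = 31 \left(\left(-6 - 1\right)^{2} + 30 \left(-6 - 1\right) + 30 \sqrt{3} + \left(-6 - 1\right) \sqrt{3}\right) 33 = 31 \left(\left(-7\right)^{2} + 30 \left(-7\right) + 30 \sqrt{3} - 7 \sqrt{3}\right) 33 = 31 \left(49 - 210 + 30 \sqrt{3} - 7 \sqrt{3}\right) 33 = 31 \left(-161 + 23 \sqrt{3}\right) 33 = \left(-4991 + 713 \sqrt{3}\right) 33 = -164703 + 23529 \sqrt{3}$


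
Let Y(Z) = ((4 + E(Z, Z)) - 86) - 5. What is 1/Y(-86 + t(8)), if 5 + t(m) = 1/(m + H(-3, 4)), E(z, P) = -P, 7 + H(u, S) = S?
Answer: 5/19 ≈ 0.26316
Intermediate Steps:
H(u, S) = -7 + S
t(m) = -5 + 1/(-3 + m) (t(m) = -5 + 1/(m + (-7 + 4)) = -5 + 1/(m - 3) = -5 + 1/(-3 + m))
Y(Z) = -87 - Z (Y(Z) = ((4 - Z) - 86) - 5 = (-82 - Z) - 5 = -87 - Z)
1/Y(-86 + t(8)) = 1/(-87 - (-86 + (16 - 5*8)/(-3 + 8))) = 1/(-87 - (-86 + (16 - 40)/5)) = 1/(-87 - (-86 + (⅕)*(-24))) = 1/(-87 - (-86 - 24/5)) = 1/(-87 - 1*(-454/5)) = 1/(-87 + 454/5) = 1/(19/5) = 5/19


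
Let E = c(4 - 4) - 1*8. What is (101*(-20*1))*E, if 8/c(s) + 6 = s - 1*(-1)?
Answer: 19392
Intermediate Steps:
c(s) = 8/(-5 + s) (c(s) = 8/(-6 + (s - 1*(-1))) = 8/(-6 + (s + 1)) = 8/(-6 + (1 + s)) = 8/(-5 + s))
E = -48/5 (E = 8/(-5 + (4 - 4)) - 1*8 = 8/(-5 + 0) - 8 = 8/(-5) - 8 = 8*(-⅕) - 8 = -8/5 - 8 = -48/5 ≈ -9.6000)
(101*(-20*1))*E = (101*(-20*1))*(-48/5) = (101*(-20))*(-48/5) = -2020*(-48/5) = 19392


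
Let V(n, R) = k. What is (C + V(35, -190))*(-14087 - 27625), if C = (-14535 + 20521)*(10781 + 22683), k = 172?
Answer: -8355567477312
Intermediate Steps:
V(n, R) = 172
C = 200315504 (C = 5986*33464 = 200315504)
(C + V(35, -190))*(-14087 - 27625) = (200315504 + 172)*(-14087 - 27625) = 200315676*(-41712) = -8355567477312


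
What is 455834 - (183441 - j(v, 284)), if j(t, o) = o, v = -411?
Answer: 272677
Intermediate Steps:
455834 - (183441 - j(v, 284)) = 455834 - (183441 - 1*284) = 455834 - (183441 - 284) = 455834 - 1*183157 = 455834 - 183157 = 272677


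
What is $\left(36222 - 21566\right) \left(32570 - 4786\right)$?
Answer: $407202304$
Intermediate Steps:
$\left(36222 - 21566\right) \left(32570 - 4786\right) = 14656 \cdot 27784 = 407202304$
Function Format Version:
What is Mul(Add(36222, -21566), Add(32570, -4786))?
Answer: 407202304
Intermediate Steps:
Mul(Add(36222, -21566), Add(32570, -4786)) = Mul(14656, 27784) = 407202304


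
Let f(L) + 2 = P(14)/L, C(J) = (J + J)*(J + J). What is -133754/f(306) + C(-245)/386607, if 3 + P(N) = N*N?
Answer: 15823431801368/161988333 ≈ 97683.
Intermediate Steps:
P(N) = -3 + N² (P(N) = -3 + N*N = -3 + N²)
C(J) = 4*J² (C(J) = (2*J)*(2*J) = 4*J²)
f(L) = -2 + 193/L (f(L) = -2 + (-3 + 14²)/L = -2 + (-3 + 196)/L = -2 + 193/L)
-133754/f(306) + C(-245)/386607 = -133754/(-2 + 193/306) + (4*(-245)²)/386607 = -133754/(-2 + 193*(1/306)) + (4*60025)*(1/386607) = -133754/(-2 + 193/306) + 240100*(1/386607) = -133754/(-419/306) + 240100/386607 = -133754*(-306/419) + 240100/386607 = 40928724/419 + 240100/386607 = 15823431801368/161988333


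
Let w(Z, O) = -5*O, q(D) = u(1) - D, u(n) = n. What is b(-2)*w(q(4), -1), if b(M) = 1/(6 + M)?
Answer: 5/4 ≈ 1.2500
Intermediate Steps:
q(D) = 1 - D
b(-2)*w(q(4), -1) = (-5*(-1))/(6 - 2) = 5/4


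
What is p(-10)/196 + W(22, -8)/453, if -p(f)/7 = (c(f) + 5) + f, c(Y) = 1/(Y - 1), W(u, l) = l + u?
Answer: 1060/4983 ≈ 0.21272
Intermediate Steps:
c(Y) = 1/(-1 + Y)
p(f) = -35 - 7*f - 7/(-1 + f) (p(f) = -7*((1/(-1 + f) + 5) + f) = -7*((5 + 1/(-1 + f)) + f) = -7*(5 + f + 1/(-1 + f)) = -35 - 7*f - 7/(-1 + f))
p(-10)/196 + W(22, -8)/453 = (7*(4 - 1*(-10)**2 - 4*(-10))/(-1 - 10))/196 + (-8 + 22)/453 = (7*(4 - 1*100 + 40)/(-11))*(1/196) + 14*(1/453) = (7*(-1/11)*(4 - 100 + 40))*(1/196) + 14/453 = (7*(-1/11)*(-56))*(1/196) + 14/453 = (392/11)*(1/196) + 14/453 = 2/11 + 14/453 = 1060/4983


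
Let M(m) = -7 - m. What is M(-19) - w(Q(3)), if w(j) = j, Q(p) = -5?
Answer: 17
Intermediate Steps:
M(-19) - w(Q(3)) = (-7 - 1*(-19)) - 1*(-5) = (-7 + 19) + 5 = 12 + 5 = 17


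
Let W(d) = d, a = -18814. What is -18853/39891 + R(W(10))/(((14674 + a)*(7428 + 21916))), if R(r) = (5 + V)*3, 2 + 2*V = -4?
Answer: -42413724219/89743048640 ≈ -0.47261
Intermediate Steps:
V = -3 (V = -1 + (½)*(-4) = -1 - 2 = -3)
R(r) = 6 (R(r) = (5 - 3)*3 = 2*3 = 6)
-18853/39891 + R(W(10))/(((14674 + a)*(7428 + 21916))) = -18853/39891 + 6/(((14674 - 18814)*(7428 + 21916))) = -18853*1/39891 + 6/((-4140*29344)) = -18853/39891 + 6/(-121484160) = -18853/39891 + 6*(-1/121484160) = -18853/39891 - 1/20247360 = -42413724219/89743048640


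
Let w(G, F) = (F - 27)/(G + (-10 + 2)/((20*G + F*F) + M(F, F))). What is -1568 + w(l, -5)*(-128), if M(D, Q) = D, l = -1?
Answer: -1568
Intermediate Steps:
w(G, F) = (-27 + F)/(G - 8/(F + F**2 + 20*G)) (w(G, F) = (F - 27)/(G + (-10 + 2)/((20*G + F*F) + F)) = (-27 + F)/(G - 8/((20*G + F**2) + F)) = (-27 + F)/(G - 8/((F**2 + 20*G) + F)) = (-27 + F)/(G - 8/(F + F**2 + 20*G)))
-1568 + w(l, -5)*(-128) = -1568 + (((-5)**3 - 540*(-1) - 27*(-5) - 26*(-5)**2 + 20*(-5)*(-1))/(-8 + 20*(-1)**2 - 5*(-1) - 1*(-5)**2))*(-128) = -1568 + ((-125 + 540 + 135 - 26*25 + 100)/(-8 + 20*1 + 5 - 1*25))*(-128) = -1568 + ((-125 + 540 + 135 - 650 + 100)/(-8 + 20 + 5 - 25))*(-128) = -1568 + (0/(-8))*(-128) = -1568 - 1/8*0*(-128) = -1568 + 0*(-128) = -1568 + 0 = -1568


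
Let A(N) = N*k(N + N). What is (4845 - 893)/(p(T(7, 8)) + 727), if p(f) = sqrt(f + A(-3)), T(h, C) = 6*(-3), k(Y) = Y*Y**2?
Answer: 2873104/527899 - 11856*sqrt(70)/527899 ≈ 5.2546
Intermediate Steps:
k(Y) = Y**3
A(N) = 8*N**4 (A(N) = N*(N + N)**3 = N*(2*N)**3 = N*(8*N**3) = 8*N**4)
T(h, C) = -18
p(f) = sqrt(648 + f) (p(f) = sqrt(f + 8*(-3)**4) = sqrt(f + 8*81) = sqrt(f + 648) = sqrt(648 + f))
(4845 - 893)/(p(T(7, 8)) + 727) = (4845 - 893)/(sqrt(648 - 18) + 727) = 3952/(sqrt(630) + 727) = 3952/(3*sqrt(70) + 727) = 3952/(727 + 3*sqrt(70))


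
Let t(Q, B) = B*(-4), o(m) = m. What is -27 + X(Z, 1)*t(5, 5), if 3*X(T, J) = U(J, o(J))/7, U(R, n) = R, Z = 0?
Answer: -587/21 ≈ -27.952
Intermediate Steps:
t(Q, B) = -4*B
X(T, J) = J/21 (X(T, J) = (J/7)/3 = J/21)
-27 + X(Z, 1)*t(5, 5) = -27 + ((1/21)*1)*(-4*5) = -27 + (1/21)*(-20) = -27 - 20/21 = -587/21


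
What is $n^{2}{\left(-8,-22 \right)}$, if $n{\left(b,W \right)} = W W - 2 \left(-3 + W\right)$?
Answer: $285156$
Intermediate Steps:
$n{\left(b,W \right)} = 6 + W^{2} - 2 W$ ($n{\left(b,W \right)} = W^{2} - \left(-6 + 2 W\right) = 6 + W^{2} - 2 W$)
$n^{2}{\left(-8,-22 \right)} = \left(6 + \left(-22\right)^{2} - -44\right)^{2} = \left(6 + 484 + 44\right)^{2} = 534^{2} = 285156$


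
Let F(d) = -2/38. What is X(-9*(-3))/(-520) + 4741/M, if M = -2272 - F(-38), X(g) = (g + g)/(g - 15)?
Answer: -94070663/44893680 ≈ -2.0954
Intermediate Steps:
F(d) = -1/19 (F(d) = -2*1/38 = -1/19)
X(g) = 2*g/(-15 + g) (X(g) = (2*g)/(-15 + g) = 2*g/(-15 + g))
M = -43167/19 (M = -2272 - 1*(-1/19) = -2272 + 1/19 = -43167/19 ≈ -2271.9)
X(-9*(-3))/(-520) + 4741/M = (2*(-9*(-3))/(-15 - 9*(-3)))/(-520) + 4741/(-43167/19) = (2*27/(-15 + 27))*(-1/520) + 4741*(-19/43167) = (2*27/12)*(-1/520) - 90079/43167 = (2*27*(1/12))*(-1/520) - 90079/43167 = (9/2)*(-1/520) - 90079/43167 = -9/1040 - 90079/43167 = -94070663/44893680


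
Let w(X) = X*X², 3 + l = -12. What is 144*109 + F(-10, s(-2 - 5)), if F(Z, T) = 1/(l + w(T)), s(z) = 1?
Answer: 219743/14 ≈ 15696.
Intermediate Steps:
l = -15 (l = -3 - 12 = -15)
w(X) = X³
F(Z, T) = 1/(-15 + T³)
144*109 + F(-10, s(-2 - 5)) = 144*109 + 1/(-15 + 1³) = 15696 + 1/(-15 + 1) = 15696 + 1/(-14) = 15696 - 1/14 = 219743/14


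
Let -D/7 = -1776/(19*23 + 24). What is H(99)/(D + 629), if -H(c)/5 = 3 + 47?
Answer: -115250/302401 ≈ -0.38112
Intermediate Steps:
H(c) = -250 (H(c) = -5*(3 + 47) = -5*50 = -250)
D = 12432/461 (D = -(-12432)/(19*23 + 24) = -(-12432)/(437 + 24) = -(-12432)/461 = -7*(-1776/461) = 12432/461 ≈ 26.967)
H(99)/(D + 629) = -250/(12432/461 + 629) = -250/302401/461 = -250*461/302401 = -115250/302401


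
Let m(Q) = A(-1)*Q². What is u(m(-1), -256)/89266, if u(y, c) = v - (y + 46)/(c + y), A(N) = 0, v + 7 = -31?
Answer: -4841/11426048 ≈ -0.00042368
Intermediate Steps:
v = -38 (v = -7 - 31 = -38)
m(Q) = 0 (m(Q) = 0*Q² = 0)
u(y, c) = -38 - (46 + y)/(c + y) (u(y, c) = -38 - (y + 46)/(c + y) = -38 - (46 + y)/(c + y))
u(m(-1), -256)/89266 = ((-46 - 39*0 - 38*(-256))/(-256 + 0))/89266 = ((-46 + 0 + 9728)/(-256))*(1/89266) = -1/256*9682*(1/89266) = -4841/128*1/89266 = -4841/11426048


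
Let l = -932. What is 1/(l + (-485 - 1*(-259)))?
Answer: -1/1158 ≈ -0.00086356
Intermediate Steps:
1/(l + (-485 - 1*(-259))) = 1/(-932 + (-485 - 1*(-259))) = 1/(-932 + (-485 + 259)) = 1/(-932 - 226) = 1/(-1158) = -1/1158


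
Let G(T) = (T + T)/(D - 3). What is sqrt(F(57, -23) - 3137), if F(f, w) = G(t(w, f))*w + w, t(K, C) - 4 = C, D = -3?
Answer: I*sqrt(24231)/3 ≈ 51.888*I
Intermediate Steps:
t(K, C) = 4 + C
G(T) = -T/3 (G(T) = (T + T)/(-3 - 3) = (2*T)/(-6) = (2*T)*(-1/6) = -T/3)
F(f, w) = w + w*(-4/3 - f/3) (F(f, w) = (-(4 + f)/3)*w + w = (-4/3 - f/3)*w + w = w*(-4/3 - f/3) + w = w + w*(-4/3 - f/3))
sqrt(F(57, -23) - 3137) = sqrt(-1/3*(-23)*(1 + 57) - 3137) = sqrt(-1/3*(-23)*58 - 3137) = sqrt(1334/3 - 3137) = sqrt(-8077/3) = I*sqrt(24231)/3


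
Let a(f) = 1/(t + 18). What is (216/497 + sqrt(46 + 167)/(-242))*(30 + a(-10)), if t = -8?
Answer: 4644/355 - 301*sqrt(213)/2420 ≈ 11.266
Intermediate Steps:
a(f) = 1/10 (a(f) = 1/(-8 + 18) = 1/10)
(216/497 + sqrt(46 + 167)/(-242))*(30 + a(-10)) = (216/497 + sqrt(46 + 167)/(-242))*(30 + 1/10) = (216*(1/497) + sqrt(213)*(-1/242))*(301/10) = (216/497 - sqrt(213)/242)*(301/10) = 4644/355 - 301*sqrt(213)/2420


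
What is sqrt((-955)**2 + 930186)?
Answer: sqrt(1842211) ≈ 1357.3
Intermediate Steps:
sqrt((-955)**2 + 930186) = sqrt(912025 + 930186) = sqrt(1842211)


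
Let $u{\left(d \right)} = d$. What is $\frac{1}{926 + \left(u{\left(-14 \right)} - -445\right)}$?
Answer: $\frac{1}{1357} \approx 0.00073692$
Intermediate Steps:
$\frac{1}{926 + \left(u{\left(-14 \right)} - -445\right)} = \frac{1}{926 - -431} = \frac{1}{926 + \left(-14 + 445\right)} = \frac{1}{926 + 431} = \frac{1}{1357}$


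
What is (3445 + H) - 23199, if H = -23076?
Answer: -42830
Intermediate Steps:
(3445 + H) - 23199 = (3445 - 23076) - 23199 = -19631 - 23199 = -42830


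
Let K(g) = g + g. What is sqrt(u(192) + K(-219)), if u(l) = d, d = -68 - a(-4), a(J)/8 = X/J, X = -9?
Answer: 2*I*sqrt(131) ≈ 22.891*I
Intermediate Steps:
K(g) = 2*g
a(J) = -72/J (a(J) = 8*(-9/J) = -72/J)
d = -86 (d = -68 - (-72)/(-4) = -68 - (-72)*(-1)/4 = -68 - 1*18 = -68 - 18 = -86)
u(l) = -86
sqrt(u(192) + K(-219)) = sqrt(-86 + 2*(-219)) = sqrt(-86 - 438) = sqrt(-524) = 2*I*sqrt(131)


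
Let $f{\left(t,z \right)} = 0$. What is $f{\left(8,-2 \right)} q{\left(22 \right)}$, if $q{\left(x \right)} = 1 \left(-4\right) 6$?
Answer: $0$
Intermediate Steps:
$q{\left(x \right)} = -24$ ($q{\left(x \right)} = \left(-4\right) 6 = -24$)
$f{\left(8,-2 \right)} q{\left(22 \right)} = 0 \left(-24\right) = 0$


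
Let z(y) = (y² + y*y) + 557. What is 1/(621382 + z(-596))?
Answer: 1/1332371 ≈ 7.5054e-7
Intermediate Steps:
z(y) = 557 + 2*y² (z(y) = (y² + y²) + 557 = 2*y² + 557 = 557 + 2*y²)
1/(621382 + z(-596)) = 1/(621382 + (557 + 2*(-596)²)) = 1/(621382 + (557 + 2*355216)) = 1/(621382 + (557 + 710432)) = 1/(621382 + 710989) = 1/1332371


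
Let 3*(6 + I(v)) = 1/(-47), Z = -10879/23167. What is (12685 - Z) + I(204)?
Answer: 41418060185/3266547 ≈ 12679.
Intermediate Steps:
Z = -10879/23167 (Z = -10879*1/23167 = -10879/23167 ≈ -0.46959)
I(v) = -847/141 (I(v) = -6 + (⅓)/(-47) = -6 + (⅓)*(-1/47) = -6 - 1/141 = -847/141)
(12685 - Z) + I(204) = (12685 - 1*(-10879/23167)) - 847/141 = (12685 + 10879/23167) - 847/141 = 293884274/23167 - 847/141 = 41418060185/3266547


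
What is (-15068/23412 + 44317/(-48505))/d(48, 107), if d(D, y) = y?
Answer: -442105736/30377274855 ≈ -0.014554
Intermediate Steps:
(-15068/23412 + 44317/(-48505))/d(48, 107) = (-15068/23412 + 44317/(-48505))/107 = (-15068*1/23412 + 44317*(-1/48505))*(1/107) = (-3767/5853 - 44317/48505)*(1/107) = -442105736/283899765*1/107 = -442105736/30377274855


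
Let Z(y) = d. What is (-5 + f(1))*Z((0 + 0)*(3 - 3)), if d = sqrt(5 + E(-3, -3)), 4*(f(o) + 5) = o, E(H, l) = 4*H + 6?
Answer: -39*I/4 ≈ -9.75*I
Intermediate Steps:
E(H, l) = 6 + 4*H
f(o) = -5 + o/4
d = I (d = sqrt(5 + (6 + 4*(-3))) = sqrt(5 + (6 - 12)) = sqrt(5 - 6) = sqrt(-1) = I ≈ 1.0*I)
Z(y) = I
(-5 + f(1))*Z((0 + 0)*(3 - 3)) = (-5 + (-5 + (1/4)*1))*I = (-5 + (-5 + 1/4))*I = (-5 - 19/4)*I = -39*I/4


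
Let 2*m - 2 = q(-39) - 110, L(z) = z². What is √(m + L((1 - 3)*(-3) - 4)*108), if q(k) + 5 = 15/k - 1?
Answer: √253370/26 ≈ 19.360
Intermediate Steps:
q(k) = -6 + 15/k (q(k) = -5 + (15/k - 1) = -5 + (-1 + 15/k) = -6 + 15/k)
m = -1487/26 (m = 1 + ((-6 + 15/(-39)) - 110)/2 = 1 + ((-6 + 15*(-1/39)) - 110)/2 = 1 + ((-6 - 5/13) - 110)/2 = 1 + (-83/13 - 110)/2 = 1 + (½)*(-1513/13) = 1 - 1513/26 = -1487/26 ≈ -57.192)
√(m + L((1 - 3)*(-3) - 4)*108) = √(-1487/26 + ((1 - 3)*(-3) - 4)²*108) = √(-1487/26 + (-2*(-3) - 4)²*108) = √(-1487/26 + (6 - 4)²*108) = √(-1487/26 + 2²*108) = √(-1487/26 + 4*108) = √(-1487/26 + 432) = √(9745/26) = √253370/26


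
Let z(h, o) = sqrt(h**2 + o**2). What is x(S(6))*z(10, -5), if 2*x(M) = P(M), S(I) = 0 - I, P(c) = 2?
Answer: 5*sqrt(5) ≈ 11.180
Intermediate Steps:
S(I) = -I
x(M) = 1 (x(M) = (1/2)*2 = 1)
x(S(6))*z(10, -5) = 1*sqrt(10**2 + (-5)**2) = 1*sqrt(100 + 25) = 1*sqrt(125) = 1*(5*sqrt(5)) = 5*sqrt(5)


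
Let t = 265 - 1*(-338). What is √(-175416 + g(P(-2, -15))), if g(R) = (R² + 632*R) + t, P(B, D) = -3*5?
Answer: 6*I*√5113 ≈ 429.03*I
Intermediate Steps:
t = 603 (t = 265 + 338 = 603)
P(B, D) = -15
g(R) = 603 + R² + 632*R (g(R) = (R² + 632*R) + 603 = 603 + R² + 632*R)
√(-175416 + g(P(-2, -15))) = √(-175416 + (603 + (-15)² + 632*(-15))) = √(-175416 + (603 + 225 - 9480)) = √(-175416 - 8652) = √(-184068) = 6*I*√5113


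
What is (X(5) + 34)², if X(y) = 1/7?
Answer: 57121/49 ≈ 1165.7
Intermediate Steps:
X(y) = ⅐
(X(5) + 34)² = (⅐ + 34)² = (239/7)² = 57121/49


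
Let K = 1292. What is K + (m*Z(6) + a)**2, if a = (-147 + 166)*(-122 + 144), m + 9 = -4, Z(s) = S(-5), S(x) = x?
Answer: 234581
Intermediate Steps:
Z(s) = -5
m = -13 (m = -9 - 4 = -13)
a = 418 (a = 19*22 = 418)
K + (m*Z(6) + a)**2 = 1292 + (-13*(-5) + 418)**2 = 1292 + (65 + 418)**2 = 1292 + 483**2 = 1292 + 233289 = 234581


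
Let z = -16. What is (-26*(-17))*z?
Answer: -7072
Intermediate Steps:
(-26*(-17))*z = -26*(-17)*(-16) = 442*(-16) = -7072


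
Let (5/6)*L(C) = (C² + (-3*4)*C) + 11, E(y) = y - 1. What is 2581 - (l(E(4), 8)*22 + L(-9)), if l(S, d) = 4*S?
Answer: 2077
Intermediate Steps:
E(y) = -1 + y
L(C) = 66/5 - 72*C/5 + 6*C²/5 (L(C) = 6*((C² + (-3*4)*C) + 11)/5 = 6*((C² - 12*C) + 11)/5 = 6*(11 + C² - 12*C)/5 = 66/5 - 72*C/5 + 6*C²/5)
2581 - (l(E(4), 8)*22 + L(-9)) = 2581 - ((4*(-1 + 4))*22 + (66/5 - 72/5*(-9) + (6/5)*(-9)²)) = 2581 - ((4*3)*22 + (66/5 + 648/5 + (6/5)*81)) = 2581 - (12*22 + (66/5 + 648/5 + 486/5)) = 2581 - (264 + 240) = 2581 - 1*504 = 2581 - 504 = 2077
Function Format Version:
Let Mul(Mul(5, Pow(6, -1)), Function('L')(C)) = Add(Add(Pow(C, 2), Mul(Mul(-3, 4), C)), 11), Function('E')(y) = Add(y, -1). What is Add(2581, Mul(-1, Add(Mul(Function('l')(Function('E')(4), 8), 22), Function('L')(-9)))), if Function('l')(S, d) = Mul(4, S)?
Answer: 2077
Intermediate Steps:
Function('E')(y) = Add(-1, y)
Function('L')(C) = Add(Rational(66, 5), Mul(Rational(-72, 5), C), Mul(Rational(6, 5), Pow(C, 2))) (Function('L')(C) = Mul(Rational(6, 5), Add(Add(Pow(C, 2), Mul(Mul(-3, 4), C)), 11)) = Mul(Rational(6, 5), Add(Add(Pow(C, 2), Mul(-12, C)), 11)) = Mul(Rational(6, 5), Add(11, Pow(C, 2), Mul(-12, C))) = Add(Rational(66, 5), Mul(Rational(-72, 5), C), Mul(Rational(6, 5), Pow(C, 2))))
Add(2581, Mul(-1, Add(Mul(Function('l')(Function('E')(4), 8), 22), Function('L')(-9)))) = Add(2581, Mul(-1, Add(Mul(Mul(4, Add(-1, 4)), 22), Add(Rational(66, 5), Mul(Rational(-72, 5), -9), Mul(Rational(6, 5), Pow(-9, 2)))))) = Add(2581, Mul(-1, Add(Mul(Mul(4, 3), 22), Add(Rational(66, 5), Rational(648, 5), Mul(Rational(6, 5), 81))))) = Add(2581, Mul(-1, Add(Mul(12, 22), Add(Rational(66, 5), Rational(648, 5), Rational(486, 5))))) = Add(2581, Mul(-1, Add(264, 240))) = Add(2581, Mul(-1, 504)) = Add(2581, -504) = 2077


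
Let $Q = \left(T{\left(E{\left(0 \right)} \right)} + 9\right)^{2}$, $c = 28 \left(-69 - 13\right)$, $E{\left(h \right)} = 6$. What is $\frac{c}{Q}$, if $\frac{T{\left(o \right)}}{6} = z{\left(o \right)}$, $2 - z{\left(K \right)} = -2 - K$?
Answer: $- \frac{2296}{4761} \approx -0.48225$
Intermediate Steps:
$z{\left(K \right)} = 4 + K$ ($z{\left(K \right)} = 2 - \left(-2 - K\right) = 2 + \left(2 + K\right) = 4 + K$)
$T{\left(o \right)} = 24 + 6 o$ ($T{\left(o \right)} = 6 \left(4 + o\right) = 24 + 6 o$)
$c = -2296$ ($c = 28 \left(-82\right) = -2296$)
$Q = 4761$ ($Q = \left(\left(24 + 6 \cdot 6\right) + 9\right)^{2} = \left(\left(24 + 36\right) + 9\right)^{2} = \left(60 + 9\right)^{2} = 69^{2} = 4761$)
$\frac{c}{Q} = - \frac{2296}{4761}$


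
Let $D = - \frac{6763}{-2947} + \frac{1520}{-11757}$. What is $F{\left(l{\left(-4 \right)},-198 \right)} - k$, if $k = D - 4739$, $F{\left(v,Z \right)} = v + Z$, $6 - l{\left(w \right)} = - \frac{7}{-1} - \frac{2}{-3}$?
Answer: $\frac{52401079641}{11549293} \approx 4537.2$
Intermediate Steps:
$D = \frac{75033151}{34647879}$ ($D = \left(-6763\right) \left(- \frac{1}{2947}\right) + 1520 \left(- \frac{1}{11757}\right) = \frac{6763}{2947} - \frac{1520}{11757} = \frac{75033151}{34647879} \approx 2.1656$)
$l{\left(w \right)} = - \frac{5}{3}$ ($l{\left(w \right)} = 6 - \left(- \frac{7}{-1} - \frac{2}{-3}\right) = 6 - \left(\left(-7\right) \left(-1\right) - - \frac{2}{3}\right) = 6 - \left(7 + \frac{2}{3}\right) = 6 - \frac{23}{3} = - \frac{5}{3}$)
$F{\left(v,Z \right)} = Z + v$
$k = - \frac{164121265430}{34647879}$ ($k = \frac{75033151}{34647879} - 4739 = - \frac{164121265430}{34647879} \approx -4736.8$)
$F{\left(l{\left(-4 \right)},-198 \right)} - k = \left(-198 - \frac{5}{3}\right) - - \frac{164121265430}{34647879} = - \frac{599}{3} + \frac{164121265430}{34647879} = \frac{52401079641}{11549293}$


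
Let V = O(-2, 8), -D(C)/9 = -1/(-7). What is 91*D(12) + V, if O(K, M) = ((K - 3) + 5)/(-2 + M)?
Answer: -117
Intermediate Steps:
O(K, M) = (2 + K)/(-2 + M) (O(K, M) = ((-3 + K) + 5)/(-2 + M) = (2 + K)/(-2 + M))
D(C) = -9/7 (D(C) = -(-9)/(-7) = -(-9)*(-1)/7 = -9*1/7 = -9/7)
V = 0 (V = (2 - 2)/(-2 + 8) = 0/6 = (1/6)*0 = 0)
91*D(12) + V = 91*(-9/7) + 0 = -117 + 0 = -117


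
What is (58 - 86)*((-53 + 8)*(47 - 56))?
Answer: -11340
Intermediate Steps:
(58 - 86)*((-53 + 8)*(47 - 56)) = -(-1260)*(-9) = -28*405 = -11340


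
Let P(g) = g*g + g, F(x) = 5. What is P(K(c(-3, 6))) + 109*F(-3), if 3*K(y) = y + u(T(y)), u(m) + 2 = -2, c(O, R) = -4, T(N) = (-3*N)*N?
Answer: 4945/9 ≈ 549.44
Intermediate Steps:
T(N) = -3*N**2
u(m) = -4 (u(m) = -2 - 2 = -4)
K(y) = -4/3 + y/3 (K(y) = (y - 4)/3 = (-4 + y)/3 = -4/3 + y/3)
P(g) = g + g**2 (P(g) = g**2 + g = g + g**2)
P(K(c(-3, 6))) + 109*F(-3) = (-4/3 + (1/3)*(-4))*(1 + (-4/3 + (1/3)*(-4))) + 109*5 = (-4/3 - 4/3)*(1 + (-4/3 - 4/3)) + 545 = -8*(1 - 8/3)/3 + 545 = -8/3*(-5/3) + 545 = 40/9 + 545 = 4945/9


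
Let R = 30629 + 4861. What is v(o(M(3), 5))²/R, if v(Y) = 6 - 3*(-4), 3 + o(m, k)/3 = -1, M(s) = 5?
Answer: 54/5915 ≈ 0.0091293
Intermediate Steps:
o(m, k) = -12 (o(m, k) = -9 + 3*(-1) = -9 - 3 = -12)
v(Y) = 18 (v(Y) = 6 + 12 = 18)
R = 35490
v(o(M(3), 5))²/R = 18²/35490 = 324*(1/35490) = 54/5915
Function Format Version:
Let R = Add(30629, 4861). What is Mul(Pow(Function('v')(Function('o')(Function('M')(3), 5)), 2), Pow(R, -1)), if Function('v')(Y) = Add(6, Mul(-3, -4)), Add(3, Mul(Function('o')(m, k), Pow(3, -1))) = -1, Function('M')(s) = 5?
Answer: Rational(54, 5915) ≈ 0.0091293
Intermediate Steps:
Function('o')(m, k) = -12 (Function('o')(m, k) = Add(-9, Mul(3, -1)) = Add(-9, -3) = -12)
Function('v')(Y) = 18 (Function('v')(Y) = Add(6, 12) = 18)
R = 35490
Mul(Pow(Function('v')(Function('o')(Function('M')(3), 5)), 2), Pow(R, -1)) = Mul(Pow(18, 2), Pow(35490, -1)) = Mul(324, Rational(1, 35490)) = Rational(54, 5915)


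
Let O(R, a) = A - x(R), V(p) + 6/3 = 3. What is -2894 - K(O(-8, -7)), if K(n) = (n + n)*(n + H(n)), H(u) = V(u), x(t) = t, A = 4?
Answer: -3206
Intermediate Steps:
V(p) = 1 (V(p) = -2 + 3 = 1)
H(u) = 1
O(R, a) = 4 - R
K(n) = 2*n*(1 + n) (K(n) = (n + n)*(n + 1) = (2*n)*(1 + n) = 2*n*(1 + n))
-2894 - K(O(-8, -7)) = -2894 - 2*(4 - 1*(-8))*(1 + (4 - 1*(-8))) = -2894 - 2*(4 + 8)*(1 + (4 + 8)) = -2894 - 2*12*(1 + 12) = -2894 - 2*12*13 = -2894 - 1*312 = -2894 - 312 = -3206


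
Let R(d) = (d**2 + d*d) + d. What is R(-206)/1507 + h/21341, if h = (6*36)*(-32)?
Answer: 13112706/234751 ≈ 55.858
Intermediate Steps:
h = -6912 (h = 216*(-32) = -6912)
R(d) = d + 2*d**2 (R(d) = (d**2 + d**2) + d = 2*d**2 + d = d + 2*d**2)
R(-206)/1507 + h/21341 = -206*(1 + 2*(-206))/1507 - 6912/21341 = -206*(1 - 412)*(1/1507) - 6912*1/21341 = -206*(-411)*(1/1507) - 6912/21341 = 84666*(1/1507) - 6912/21341 = 618/11 - 6912/21341 = 13112706/234751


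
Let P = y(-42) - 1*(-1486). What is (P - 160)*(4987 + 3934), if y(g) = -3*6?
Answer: 11668668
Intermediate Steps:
y(g) = -18
P = 1468 (P = -18 - 1*(-1486) = -18 + 1486 = 1468)
(P - 160)*(4987 + 3934) = (1468 - 160)*(4987 + 3934) = 1308*8921 = 11668668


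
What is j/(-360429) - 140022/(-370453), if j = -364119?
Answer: 61785655115/44507334779 ≈ 1.3882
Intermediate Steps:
j/(-360429) - 140022/(-370453) = -364119/(-360429) - 140022/(-370453) = -364119*(-1/360429) - 140022*(-1/370453) = 121373/120143 + 140022/370453 = 61785655115/44507334779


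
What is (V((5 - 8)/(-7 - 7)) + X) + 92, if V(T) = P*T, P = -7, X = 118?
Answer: 417/2 ≈ 208.50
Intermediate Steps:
V(T) = -7*T
(V((5 - 8)/(-7 - 7)) + X) + 92 = (-7*(5 - 8)/(-7 - 7) + 118) + 92 = (-(-21)/(-14) + 118) + 92 = (-(-21)*(-1)/14 + 118) + 92 = (-7*3/14 + 118) + 92 = (-3/2 + 118) + 92 = 233/2 + 92 = 417/2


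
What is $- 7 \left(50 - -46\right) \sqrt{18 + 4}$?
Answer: $- 672 \sqrt{22} \approx -3152.0$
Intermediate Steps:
$- 7 \left(50 - -46\right) \sqrt{18 + 4} = - 7 \left(50 + 46\right) \sqrt{22} = \left(-7\right) 96 \sqrt{22} = - 672 \sqrt{22}$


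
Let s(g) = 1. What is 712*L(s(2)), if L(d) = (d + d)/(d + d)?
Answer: 712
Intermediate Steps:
L(d) = 1 (L(d) = (2*d)/((2*d)) = (2*d)*(1/(2*d)) = 1)
712*L(s(2)) = 712*1 = 712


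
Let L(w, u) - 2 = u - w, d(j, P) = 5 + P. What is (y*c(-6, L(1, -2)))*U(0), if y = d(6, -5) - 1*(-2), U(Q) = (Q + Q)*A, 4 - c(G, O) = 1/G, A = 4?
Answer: 0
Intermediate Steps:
L(w, u) = 2 + u - w (L(w, u) = 2 + (u - w) = 2 + u - w)
c(G, O) = 4 - 1/G
U(Q) = 8*Q (U(Q) = (Q + Q)*4 = (2*Q)*4 = 8*Q)
y = 2 (y = (5 - 5) - 1*(-2) = 0 + 2 = 2)
(y*c(-6, L(1, -2)))*U(0) = (2*(4 - 1/(-6)))*(8*0) = (2*(4 - 1*(-⅙)))*0 = (2*(4 + ⅙))*0 = (2*(25/6))*0 = (25/3)*0 = 0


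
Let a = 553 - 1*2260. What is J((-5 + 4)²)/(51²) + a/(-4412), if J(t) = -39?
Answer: 1422613/3825204 ≈ 0.37191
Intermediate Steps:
a = -1707 (a = 553 - 2260 = -1707)
J((-5 + 4)²)/(51²) + a/(-4412) = -39/(51²) - 1707/(-4412) = -39/2601 - 1707*(-1/4412) = -39*1/2601 + 1707/4412 = -13/867 + 1707/4412 = 1422613/3825204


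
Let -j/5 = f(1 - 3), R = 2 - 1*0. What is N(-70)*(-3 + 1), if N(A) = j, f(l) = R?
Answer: 20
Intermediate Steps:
R = 2 (R = 2 + 0 = 2)
f(l) = 2
j = -10 (j = -5*2 = -10)
N(A) = -10
N(-70)*(-3 + 1) = -10*(-3 + 1) = -10*(-2) = 20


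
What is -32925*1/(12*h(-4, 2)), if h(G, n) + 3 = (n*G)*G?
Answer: -10975/116 ≈ -94.612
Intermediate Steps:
h(G, n) = -3 + n*G² (h(G, n) = -3 + (n*G)*G = -3 + (G*n)*G = -3 + n*G²)
-32925*1/(12*h(-4, 2)) = -32925*1/(12*(-3 + 2*(-4)²)) = -32925*1/(12*(-3 + 2*16)) = -32925*1/(12*(-3 + 32)) = -32925/(-6*29*(-2)) = -32925/((-174*(-2))) = -32925/348 = -32925*1/348 = -10975/116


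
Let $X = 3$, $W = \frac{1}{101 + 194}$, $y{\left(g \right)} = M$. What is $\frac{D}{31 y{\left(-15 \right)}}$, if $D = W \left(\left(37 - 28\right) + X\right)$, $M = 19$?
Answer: $\frac{12}{173755} \approx 6.9063 \cdot 10^{-5}$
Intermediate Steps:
$y{\left(g \right)} = 19$
$W = \frac{1}{295} \approx 0.0033898$
$D = \frac{12}{295}$ ($D = \frac{\left(37 - 28\right) + 3}{295} = \frac{9 + 3}{295} = \frac{1}{295} \cdot 12 = \frac{12}{295} \approx 0.040678$)
$\frac{D}{31 y{\left(-15 \right)}} = \frac{12}{295 \cdot 31 \cdot 19} = \frac{12}{295 \cdot 589} = \frac{12}{295} \cdot \frac{1}{589} = \frac{12}{173755}$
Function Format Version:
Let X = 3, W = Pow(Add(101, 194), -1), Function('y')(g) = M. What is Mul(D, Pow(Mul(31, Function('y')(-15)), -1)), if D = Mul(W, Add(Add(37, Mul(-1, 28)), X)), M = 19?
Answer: Rational(12, 173755) ≈ 6.9063e-5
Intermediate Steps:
Function('y')(g) = 19
W = Rational(1, 295) (W = Pow(295, -1) = Rational(1, 295) ≈ 0.0033898)
D = Rational(12, 295) (D = Mul(Rational(1, 295), Add(Add(37, Mul(-1, 28)), 3)) = Mul(Rational(1, 295), Add(Add(37, -28), 3)) = Mul(Rational(1, 295), Add(9, 3)) = Mul(Rational(1, 295), 12) = Rational(12, 295) ≈ 0.040678)
Mul(D, Pow(Mul(31, Function('y')(-15)), -1)) = Mul(Rational(12, 295), Pow(Mul(31, 19), -1)) = Mul(Rational(12, 295), Pow(589, -1)) = Mul(Rational(12, 295), Rational(1, 589)) = Rational(12, 173755)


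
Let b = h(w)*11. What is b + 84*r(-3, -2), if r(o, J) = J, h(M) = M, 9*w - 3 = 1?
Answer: -1468/9 ≈ -163.11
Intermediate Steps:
w = 4/9 (w = ⅓ + (⅑)*1 = ⅓ + ⅑ = 4/9 ≈ 0.44444)
b = 44/9 (b = (4/9)*11 = 44/9 ≈ 4.8889)
b + 84*r(-3, -2) = 44/9 + 84*(-2) = 44/9 - 168 = -1468/9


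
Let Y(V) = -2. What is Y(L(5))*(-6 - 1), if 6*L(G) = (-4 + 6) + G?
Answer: 14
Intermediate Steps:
L(G) = ⅓ + G/6 (L(G) = ((-4 + 6) + G)/6 = (2 + G)/6 = ⅓ + G/6)
Y(L(5))*(-6 - 1) = -2*(-6 - 1) = -2*(-7) = 14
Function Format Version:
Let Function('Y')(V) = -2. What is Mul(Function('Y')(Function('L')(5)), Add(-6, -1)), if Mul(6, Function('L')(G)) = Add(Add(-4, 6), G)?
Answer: 14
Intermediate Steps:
Function('L')(G) = Add(Rational(1, 3), Mul(Rational(1, 6), G)) (Function('L')(G) = Mul(Rational(1, 6), Add(Add(-4, 6), G)) = Mul(Rational(1, 6), Add(2, G)) = Add(Rational(1, 3), Mul(Rational(1, 6), G)))
Mul(Function('Y')(Function('L')(5)), Add(-6, -1)) = Mul(-2, Add(-6, -1)) = Mul(-2, -7) = 14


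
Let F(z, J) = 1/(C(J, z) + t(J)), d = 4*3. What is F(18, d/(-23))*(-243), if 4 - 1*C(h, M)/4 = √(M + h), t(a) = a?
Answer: 497421/5300 + 5589*√9246/5300 ≈ 195.25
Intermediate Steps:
C(h, M) = 16 - 4*√(M + h)
d = 12
F(z, J) = 1/(16 + J - 4*√(J + z)) (F(z, J) = 1/((16 - 4*√(z + J)) + J) = 1/((16 - 4*√(J + z)) + J) = 1/(16 + J - 4*√(J + z)))
F(18, d/(-23))*(-243) = -243/(16 + 12/(-23) - 4*√(12/(-23) + 18)) = -243/(16 + 12*(-1/23) - 4*√(12*(-1/23) + 18)) = -243/(16 - 12/23 - 4*√(-12/23 + 18)) = -243/(16 - 12/23 - 4*√9246/23) = -243/(356/23 - 4*√9246/23)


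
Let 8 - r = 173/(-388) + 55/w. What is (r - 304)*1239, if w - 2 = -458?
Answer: -5396924995/14744 ≈ -3.6604e+5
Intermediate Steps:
w = -456 (w = 2 - 458 = -456)
r = 378913/44232 (r = 8 - (173/(-388) + 55/(-456)) = 8 - (173*(-1/388) + 55*(-1/456)) = 8 - (-173/388 - 55/456) = 8 - 1*(-25057/44232) = 8 + 25057/44232 = 378913/44232 ≈ 8.5665)
(r - 304)*1239 = (378913/44232 - 304)*1239 = -13067615/44232*1239 = -5396924995/14744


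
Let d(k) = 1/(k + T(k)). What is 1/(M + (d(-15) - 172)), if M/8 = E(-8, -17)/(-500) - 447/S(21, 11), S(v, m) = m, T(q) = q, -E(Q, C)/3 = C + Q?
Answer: -330/164447 ≈ -0.0020067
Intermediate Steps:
E(Q, C) = -3*C - 3*Q (E(Q, C) = -3*(C + Q) = -3*C - 3*Q)
M = -17946/55 (M = 8*((-3*(-17) - 3*(-8))/(-500) - 447/11) = 8*((51 + 24)*(-1/500) - 447*1/11) = 8*(75*(-1/500) - 447/11) = 8*(-3/20 - 447/11) = 8*(-8973/220) = -17946/55 ≈ -326.29)
d(k) = 1/(2*k) (d(k) = 1/(k + k) = 1/(2*k))
1/(M + (d(-15) - 172)) = 1/(-17946/55 + ((1/2)/(-15) - 172)) = 1/(-17946/55 + ((1/2)*(-1/15) - 172)) = 1/(-17946/55 + (-1/30 - 172)) = 1/(-17946/55 - 5161/30) = 1/(-164447/330) = -330/164447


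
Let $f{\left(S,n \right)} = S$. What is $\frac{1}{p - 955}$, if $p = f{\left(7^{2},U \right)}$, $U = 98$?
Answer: $- \frac{1}{906} \approx -0.0011038$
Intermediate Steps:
$p = 49$ ($p = 7^{2} = 49$)
$\frac{1}{p - 955} = \frac{1}{49 - 955} = \frac{1}{-906} = - \frac{1}{906}$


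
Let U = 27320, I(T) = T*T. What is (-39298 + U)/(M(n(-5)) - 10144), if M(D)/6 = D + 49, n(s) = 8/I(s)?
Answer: 149725/123101 ≈ 1.2163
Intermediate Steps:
I(T) = T**2
n(s) = 8/s**2 (n(s) = 8/(s**2) = 8/s**2)
M(D) = 294 + 6*D (M(D) = 6*(D + 49) = 6*(49 + D) = 294 + 6*D)
(-39298 + U)/(M(n(-5)) - 10144) = (-39298 + 27320)/((294 + 6*(8/(-5)**2)) - 10144) = -11978/((294 + 6*(8*(1/25))) - 10144) = -11978/((294 + 6*(8/25)) - 10144) = -11978/((294 + 48/25) - 10144) = -11978/(7398/25 - 10144) = -11978/(-246202/25) = -11978*(-25/246202) = 149725/123101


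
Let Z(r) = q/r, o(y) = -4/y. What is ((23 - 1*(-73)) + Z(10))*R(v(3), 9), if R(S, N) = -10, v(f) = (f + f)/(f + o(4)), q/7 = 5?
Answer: -995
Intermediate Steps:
q = 35 (q = 7*5 = 35)
Z(r) = 35/r
v(f) = 2*f/(-1 + f) (v(f) = (f + f)/(f - 4/4) = (2*f)/(f - 4*1/4) = (2*f)/(f - 1) = (2*f)/(-1 + f) = 2*f/(-1 + f))
((23 - 1*(-73)) + Z(10))*R(v(3), 9) = ((23 - 1*(-73)) + 35/10)*(-10) = ((23 + 73) + 35*(1/10))*(-10) = (96 + 7/2)*(-10) = (199/2)*(-10) = -995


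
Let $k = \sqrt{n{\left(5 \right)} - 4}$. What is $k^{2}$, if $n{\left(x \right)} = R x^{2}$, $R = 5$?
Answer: $121$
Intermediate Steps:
$n{\left(x \right)} = 5 x^{2}$
$k = 11$ ($k = \sqrt{5 \cdot 5^{2} - 4} = \sqrt{5 \cdot 25 - 4} = \sqrt{125 - 4} = \sqrt{121} = 11$)
$k^{2} = 11^{2} = 121$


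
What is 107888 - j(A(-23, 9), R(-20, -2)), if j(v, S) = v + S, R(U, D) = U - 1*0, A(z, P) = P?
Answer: 107899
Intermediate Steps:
R(U, D) = U (R(U, D) = U + 0 = U)
j(v, S) = S + v
107888 - j(A(-23, 9), R(-20, -2)) = 107888 - (-20 + 9) = 107888 - 1*(-11) = 107888 + 11 = 107899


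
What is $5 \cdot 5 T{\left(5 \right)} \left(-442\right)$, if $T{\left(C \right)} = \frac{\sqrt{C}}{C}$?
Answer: $- 2210 \sqrt{5} \approx -4941.7$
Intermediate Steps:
$T{\left(C \right)} = \frac{1}{\sqrt{C}}$
$5 \cdot 5 T{\left(5 \right)} \left(-442\right) = \frac{5 \cdot 5}{\sqrt{5}} \left(-442\right) = 25 \frac{\sqrt{5}}{5} \left(-442\right) = 5 \sqrt{5} \left(-442\right) = - 2210 \sqrt{5}$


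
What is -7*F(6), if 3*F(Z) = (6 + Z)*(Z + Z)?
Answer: -336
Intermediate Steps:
F(Z) = 2*Z*(6 + Z)/3 (F(Z) = ((6 + Z)*(Z + Z))/3 = ((6 + Z)*(2*Z))/3 = (2*Z*(6 + Z))/3 = 2*Z*(6 + Z)/3)
-7*F(6) = -14*6*(6 + 6)/3 = -14*6*12/3 = -7*48 = -336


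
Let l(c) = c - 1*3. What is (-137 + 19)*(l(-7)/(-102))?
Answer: -590/51 ≈ -11.569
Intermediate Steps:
l(c) = -3 + c (l(c) = c - 3 = -3 + c)
(-137 + 19)*(l(-7)/(-102)) = (-137 + 19)*((-3 - 7)/(-102)) = -(-1180)*(-1)/102 = -118*5/51 = -590/51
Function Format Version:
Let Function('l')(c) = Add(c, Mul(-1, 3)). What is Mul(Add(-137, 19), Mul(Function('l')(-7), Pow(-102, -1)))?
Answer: Rational(-590, 51) ≈ -11.569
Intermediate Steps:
Function('l')(c) = Add(-3, c) (Function('l')(c) = Add(c, -3) = Add(-3, c))
Mul(Add(-137, 19), Mul(Function('l')(-7), Pow(-102, -1))) = Mul(Add(-137, 19), Mul(Add(-3, -7), Pow(-102, -1))) = Mul(-118, Mul(-10, Rational(-1, 102))) = Mul(-118, Rational(5, 51)) = Rational(-590, 51)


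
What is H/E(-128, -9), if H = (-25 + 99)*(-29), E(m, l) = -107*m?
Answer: -1073/6848 ≈ -0.15669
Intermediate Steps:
H = -2146 (H = 74*(-29) = -2146)
H/E(-128, -9) = -2146/((-107*(-128))) = -2146/13696 = -2146*1/13696 = -1073/6848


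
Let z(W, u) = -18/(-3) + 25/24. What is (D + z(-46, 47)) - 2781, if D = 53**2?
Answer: 841/24 ≈ 35.042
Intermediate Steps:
z(W, u) = 169/24 (z(W, u) = -18*(-1/3) + 25*(1/24) = 6 + 25/24 = 169/24)
D = 2809
(D + z(-46, 47)) - 2781 = (2809 + 169/24) - 2781 = 67585/24 - 2781 = 841/24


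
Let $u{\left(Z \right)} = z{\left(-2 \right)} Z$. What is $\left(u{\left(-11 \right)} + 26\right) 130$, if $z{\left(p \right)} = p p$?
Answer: $-2340$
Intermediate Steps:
$z{\left(p \right)} = p^{2}$
$u{\left(Z \right)} = 4 Z$ ($u{\left(Z \right)} = \left(-2\right)^{2} Z = 4 Z$)
$\left(u{\left(-11 \right)} + 26\right) 130 = \left(4 \left(-11\right) + 26\right) 130 = \left(-44 + 26\right) 130 = \left(-18\right) 130 = -2340$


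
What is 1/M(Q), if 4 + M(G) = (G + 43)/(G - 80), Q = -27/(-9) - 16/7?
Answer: -185/842 ≈ -0.21971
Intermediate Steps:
Q = 5/7 (Q = -27*(-⅑) - 16*⅐ = 3 - 16/7 = 5/7 ≈ 0.71429)
M(G) = -4 + (43 + G)/(-80 + G) (M(G) = -4 + (G + 43)/(G - 80) = -4 + (43 + G)/(-80 + G))
1/M(Q) = 1/(3*(121 - 1*5/7)/(-80 + 5/7)) = 1/(3*(121 - 5/7)/(-555/7)) = 1/(3*(-7/555)*(842/7)) = 1/(-842/185) = -185/842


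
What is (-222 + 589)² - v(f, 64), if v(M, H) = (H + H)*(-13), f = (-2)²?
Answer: 136353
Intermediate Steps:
f = 4
v(M, H) = -26*H (v(M, H) = (2*H)*(-13) = -26*H)
(-222 + 589)² - v(f, 64) = (-222 + 589)² - (-26)*64 = 367² - 1*(-1664) = 134689 + 1664 = 136353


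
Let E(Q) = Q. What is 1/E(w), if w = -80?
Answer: -1/80 ≈ -0.012500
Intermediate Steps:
1/E(w) = 1/(-80) = -1/80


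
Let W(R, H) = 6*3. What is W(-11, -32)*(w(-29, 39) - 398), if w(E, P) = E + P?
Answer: -6984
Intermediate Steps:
W(R, H) = 18
W(-11, -32)*(w(-29, 39) - 398) = 18*((-29 + 39) - 398) = 18*(10 - 398) = 18*(-388) = -6984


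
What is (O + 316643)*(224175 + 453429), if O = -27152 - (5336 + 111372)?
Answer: 117078451932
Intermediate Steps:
O = -143860 (O = -27152 - 1*116708 = -27152 - 116708 = -143860)
(O + 316643)*(224175 + 453429) = (-143860 + 316643)*(224175 + 453429) = 172783*677604 = 117078451932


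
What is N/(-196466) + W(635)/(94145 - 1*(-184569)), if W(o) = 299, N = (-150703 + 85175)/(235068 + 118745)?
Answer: 452226495729/421174570414622 ≈ 0.0010737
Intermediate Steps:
N = -65528/353813 ≈ -0.18521
N/(-196466) + W(635)/(94145 - 1*(-184569)) = -65528/353813/(-196466) + 299/(94145 - 1*(-184569)) = -65528/353813*(-1/196466) + 299/(94145 + 184569) = 32764/34756112429 + 299/278714 = 32764/34756112429 + 299*(1/278714) = 32764/34756112429 + 13/12118 = 452226495729/421174570414622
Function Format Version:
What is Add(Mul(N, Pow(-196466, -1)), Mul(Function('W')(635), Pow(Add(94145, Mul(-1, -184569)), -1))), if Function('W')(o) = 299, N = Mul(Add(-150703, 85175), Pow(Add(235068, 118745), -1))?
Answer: Rational(452226495729, 421174570414622) ≈ 0.0010737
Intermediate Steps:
N = Rational(-65528, 353813) (N = Mul(-65528, Pow(353813, -1)) = Mul(-65528, Rational(1, 353813)) = Rational(-65528, 353813) ≈ -0.18521)
Add(Mul(N, Pow(-196466, -1)), Mul(Function('W')(635), Pow(Add(94145, Mul(-1, -184569)), -1))) = Add(Mul(Rational(-65528, 353813), Pow(-196466, -1)), Mul(299, Pow(Add(94145, Mul(-1, -184569)), -1))) = Add(Mul(Rational(-65528, 353813), Rational(-1, 196466)), Mul(299, Pow(Add(94145, 184569), -1))) = Add(Rational(32764, 34756112429), Mul(299, Pow(278714, -1))) = Add(Rational(32764, 34756112429), Mul(299, Rational(1, 278714))) = Add(Rational(32764, 34756112429), Rational(13, 12118)) = Rational(452226495729, 421174570414622)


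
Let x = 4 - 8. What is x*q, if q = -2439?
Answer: 9756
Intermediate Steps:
x = -4
x*q = -4*(-2439) = 9756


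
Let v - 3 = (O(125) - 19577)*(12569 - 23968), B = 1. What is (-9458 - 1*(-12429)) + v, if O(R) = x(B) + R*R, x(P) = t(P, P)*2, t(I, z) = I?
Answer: 45029024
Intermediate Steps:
x(P) = 2*P (x(P) = P*2 = 2*P)
O(R) = 2 + R² (O(R) = 2*1 + R*R = 2 + R²)
v = 45026053 (v = 3 + ((2 + 125²) - 19577)*(12569 - 23968) = 3 + ((2 + 15625) - 19577)*(-11399) = 3 + (15627 - 19577)*(-11399) = 3 - 3950*(-11399) = 3 + 45026050 = 45026053)
(-9458 - 1*(-12429)) + v = (-9458 - 1*(-12429)) + 45026053 = (-9458 + 12429) + 45026053 = 2971 + 45026053 = 45029024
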